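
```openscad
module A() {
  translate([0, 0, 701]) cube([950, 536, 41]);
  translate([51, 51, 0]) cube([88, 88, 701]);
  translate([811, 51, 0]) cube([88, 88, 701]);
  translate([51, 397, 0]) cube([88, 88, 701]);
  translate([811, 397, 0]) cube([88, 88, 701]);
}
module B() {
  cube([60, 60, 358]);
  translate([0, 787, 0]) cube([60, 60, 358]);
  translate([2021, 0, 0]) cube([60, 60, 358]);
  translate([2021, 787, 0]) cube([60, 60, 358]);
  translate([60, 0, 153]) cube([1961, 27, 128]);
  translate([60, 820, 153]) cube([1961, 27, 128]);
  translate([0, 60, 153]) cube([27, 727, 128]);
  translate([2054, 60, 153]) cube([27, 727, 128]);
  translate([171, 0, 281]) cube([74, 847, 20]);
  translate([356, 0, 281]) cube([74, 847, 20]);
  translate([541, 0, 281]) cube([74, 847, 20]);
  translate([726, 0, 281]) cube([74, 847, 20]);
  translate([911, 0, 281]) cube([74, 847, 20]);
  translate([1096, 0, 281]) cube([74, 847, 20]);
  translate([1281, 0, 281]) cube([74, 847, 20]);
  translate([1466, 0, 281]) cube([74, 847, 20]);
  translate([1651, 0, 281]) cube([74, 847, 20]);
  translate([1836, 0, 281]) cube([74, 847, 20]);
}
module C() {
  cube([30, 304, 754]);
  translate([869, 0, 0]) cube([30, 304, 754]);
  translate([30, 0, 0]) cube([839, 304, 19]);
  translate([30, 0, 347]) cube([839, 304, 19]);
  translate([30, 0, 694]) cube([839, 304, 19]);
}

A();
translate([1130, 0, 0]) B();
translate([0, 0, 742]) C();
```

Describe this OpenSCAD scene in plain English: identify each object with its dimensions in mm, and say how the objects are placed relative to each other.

A is a rectangular dining table. The top is 950×536×41 mm with its upper surface at z = 742 mm. It stands on four 88×88 mm square legs, each inset 51 mm from the nearest pair of top edges, running from the floor to the underside of the top.

B is a bed frame 2081 mm long (x) by 847 mm wide (y). Four 60×60 mm corner posts, 358 mm tall, at the corners of the footprint. Four rails of 27 mm thickness and 128 mm height run between adjacent posts with their undersides at z = 153 mm, their outer faces flush with the outside of the frame (the two x-running rails run between the posts' inner faces; the two y-running rails run between the posts' inner faces). 10 slats, each 74 mm wide (x) and 20 mm thick, lie across the top of the two x-running rails, running the full 847 mm width of the frame in y; the slats are evenly spaced along x between the inner faces of the end posts with equal gaps (rounded down to the nearest mm) at the −x end and between each pair — any rounding remainder accumulates at the +x end.

C is a bookshelf 899 mm wide overall, 304 mm deep and 754 mm tall. The two sides are 30 mm thick vertical panels. 3 horizontal shelves of 19 mm thickness span between the inner faces of the sides; the lowest shelf sits on the floor and shelves are stacked with a clear vertical gap of 328 mm between each pair.

The bed frame is on the floor beside the table on its +x side. The bookshelf is on top of the table.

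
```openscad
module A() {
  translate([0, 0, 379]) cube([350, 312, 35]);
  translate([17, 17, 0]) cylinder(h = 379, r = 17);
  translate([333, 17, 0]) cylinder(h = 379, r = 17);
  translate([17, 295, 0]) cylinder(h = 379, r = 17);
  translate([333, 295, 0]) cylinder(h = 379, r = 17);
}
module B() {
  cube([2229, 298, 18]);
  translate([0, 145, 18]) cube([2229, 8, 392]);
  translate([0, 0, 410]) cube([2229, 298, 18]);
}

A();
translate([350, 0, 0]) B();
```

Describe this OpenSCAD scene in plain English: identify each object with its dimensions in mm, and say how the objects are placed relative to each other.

A is a simple wooden stool: a rectangular seat 350 mm (x) by 312 mm (y), 35 mm thick, top face at z = 414 mm, on four round legs, each 34 mm in diameter. The legs rest on z = 0, each leg's axis is inset half a diameter from the nearest pair of seat edges (so the leg's bounding box is flush with the corner).

B is an I-beam lying along x, 2229 mm long. Overall section height 428 mm. Two flanges 298 mm wide (y) and 18 mm thick, one on the floor and one at the top; a web 8 mm thick runs between them, centred on the flange width.

The I-beam is against the stool's +x side, with their −y faces flush.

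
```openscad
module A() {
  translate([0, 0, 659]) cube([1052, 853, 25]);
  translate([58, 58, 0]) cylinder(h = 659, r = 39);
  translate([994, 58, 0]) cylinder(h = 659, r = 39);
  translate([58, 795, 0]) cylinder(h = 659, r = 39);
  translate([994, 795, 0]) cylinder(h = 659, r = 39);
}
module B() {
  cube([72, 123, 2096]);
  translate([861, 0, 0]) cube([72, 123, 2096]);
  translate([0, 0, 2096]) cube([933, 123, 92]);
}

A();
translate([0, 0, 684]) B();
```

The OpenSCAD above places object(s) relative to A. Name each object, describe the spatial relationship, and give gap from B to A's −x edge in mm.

A is a table. B is a door frame. The door frame is on top of the table. The gap from the door frame to the table's −x edge is 0 mm.

The door frame's min-x is at 0; the table's min-x is 0; gap = 0 mm.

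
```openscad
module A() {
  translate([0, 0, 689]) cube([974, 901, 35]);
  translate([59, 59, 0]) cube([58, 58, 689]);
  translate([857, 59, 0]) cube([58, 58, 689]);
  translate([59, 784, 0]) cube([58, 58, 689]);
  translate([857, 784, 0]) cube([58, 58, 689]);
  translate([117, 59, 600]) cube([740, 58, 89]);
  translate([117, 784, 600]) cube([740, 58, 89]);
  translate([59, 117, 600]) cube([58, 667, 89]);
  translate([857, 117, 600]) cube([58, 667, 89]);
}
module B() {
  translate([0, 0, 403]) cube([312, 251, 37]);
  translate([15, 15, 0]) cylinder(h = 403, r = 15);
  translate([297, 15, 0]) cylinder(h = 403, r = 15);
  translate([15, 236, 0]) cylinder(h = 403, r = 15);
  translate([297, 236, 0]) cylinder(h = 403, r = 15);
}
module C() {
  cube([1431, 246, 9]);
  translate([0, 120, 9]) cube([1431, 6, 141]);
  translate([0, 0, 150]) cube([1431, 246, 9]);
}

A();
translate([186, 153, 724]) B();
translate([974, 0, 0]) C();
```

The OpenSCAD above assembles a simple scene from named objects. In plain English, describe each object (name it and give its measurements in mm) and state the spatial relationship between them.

A is a rectangular dining table. The top is 974×901×35 mm with its upper surface at z = 724 mm. It stands on four 58×58 mm square legs, each inset 59 mm from the nearest pair of top edges, running from the floor to the underside of the top. Four apron rails, 58 mm thick and 89 mm tall, run between adjacent legs with their top edges flush with the underside of the top and their outer faces flush with the legs' outer faces.

B is a simple wooden stool: a rectangular seat 312 mm (x) by 251 mm (y), 37 mm thick, top face at z = 440 mm, on four round legs, each 30 mm in diameter. The legs rest on z = 0, each leg's axis is inset half a diameter from the nearest pair of seat edges (so the leg's bounding box is flush with the corner).

C is an I-beam lying along x, 1431 mm long. Overall section height 159 mm. Two flanges 246 mm wide (y) and 9 mm thick, one on the floor and one at the top; a web 6 mm thick runs between them, centred on the flange width.

The stool is on top of the table. The I-beam is against the table's +x side, with their −y faces flush.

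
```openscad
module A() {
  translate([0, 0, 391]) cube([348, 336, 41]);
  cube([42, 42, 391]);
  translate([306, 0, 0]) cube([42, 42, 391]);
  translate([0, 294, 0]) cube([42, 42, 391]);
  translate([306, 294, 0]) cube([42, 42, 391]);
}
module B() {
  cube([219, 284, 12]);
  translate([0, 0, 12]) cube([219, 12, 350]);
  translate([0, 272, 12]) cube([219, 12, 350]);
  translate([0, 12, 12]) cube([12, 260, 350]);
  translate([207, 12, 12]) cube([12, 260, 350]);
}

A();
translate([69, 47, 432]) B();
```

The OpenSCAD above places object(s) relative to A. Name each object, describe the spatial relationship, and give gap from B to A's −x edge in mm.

The open box's min-x is at 69; the stool's min-x is 0; gap = 69 mm.

A is a stool. B is an open box. The open box is on top of the stool. The gap from the open box to the stool's −x edge is 69 mm.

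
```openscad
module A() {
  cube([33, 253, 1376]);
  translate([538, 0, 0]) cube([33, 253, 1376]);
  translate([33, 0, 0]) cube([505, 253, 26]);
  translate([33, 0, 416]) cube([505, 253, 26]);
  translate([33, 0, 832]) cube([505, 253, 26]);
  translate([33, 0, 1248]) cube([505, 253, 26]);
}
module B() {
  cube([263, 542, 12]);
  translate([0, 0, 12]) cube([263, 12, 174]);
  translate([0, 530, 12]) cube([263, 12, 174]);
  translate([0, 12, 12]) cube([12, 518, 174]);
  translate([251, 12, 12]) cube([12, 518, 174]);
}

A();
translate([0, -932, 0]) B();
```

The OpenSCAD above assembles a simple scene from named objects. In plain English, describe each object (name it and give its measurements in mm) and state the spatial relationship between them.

A is an open bookshelf. Two side panels, each 33 mm thick, 253 mm deep and 1376 mm tall, stand 571 mm apart (outside-to-outside). Between them sit 4 shelves, each 26 mm thick and 253 mm deep, spanning the full gap between the sides. The bottom shelf rests on the floor (its underside at z = 0) and the clear gap between one shelf's top and the next shelf's underside is 390 mm.

B is an open storage box with external size 263×542×186 mm and wall thickness 12 mm (the base is also 12 mm thick). The base covers the whole footprint; the four walls stand on the base, with the y-facing walls full-width and the x-facing walls fitting between their inner faces.

The open box is on the floor beside the bookshelf on its −y side.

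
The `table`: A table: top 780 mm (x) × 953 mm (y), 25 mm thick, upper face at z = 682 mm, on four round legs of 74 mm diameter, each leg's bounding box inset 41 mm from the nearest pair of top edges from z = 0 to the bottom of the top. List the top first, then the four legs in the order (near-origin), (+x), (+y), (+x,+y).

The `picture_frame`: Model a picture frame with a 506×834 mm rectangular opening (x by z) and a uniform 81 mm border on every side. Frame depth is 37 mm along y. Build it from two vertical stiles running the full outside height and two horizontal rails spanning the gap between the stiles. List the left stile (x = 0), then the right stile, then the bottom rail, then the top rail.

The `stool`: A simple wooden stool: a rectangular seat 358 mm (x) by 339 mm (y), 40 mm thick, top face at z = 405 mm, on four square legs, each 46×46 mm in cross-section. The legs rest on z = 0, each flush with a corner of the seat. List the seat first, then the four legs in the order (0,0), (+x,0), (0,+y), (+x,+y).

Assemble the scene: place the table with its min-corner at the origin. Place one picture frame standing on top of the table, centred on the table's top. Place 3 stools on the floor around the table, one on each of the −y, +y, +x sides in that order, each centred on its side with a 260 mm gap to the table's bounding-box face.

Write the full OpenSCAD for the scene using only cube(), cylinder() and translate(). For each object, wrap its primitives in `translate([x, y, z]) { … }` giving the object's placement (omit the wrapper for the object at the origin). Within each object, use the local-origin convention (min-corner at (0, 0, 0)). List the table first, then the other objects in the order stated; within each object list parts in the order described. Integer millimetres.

translate([0, 0, 657]) cube([780, 953, 25]);
translate([78, 78, 0]) cylinder(h = 657, r = 37);
translate([702, 78, 0]) cylinder(h = 657, r = 37);
translate([78, 875, 0]) cylinder(h = 657, r = 37);
translate([702, 875, 0]) cylinder(h = 657, r = 37);
translate([56, 458, 682]) {
  cube([81, 37, 996]);
  translate([587, 0, 0]) cube([81, 37, 996]);
  translate([81, 0, 0]) cube([506, 37, 81]);
  translate([81, 0, 915]) cube([506, 37, 81]);
}
translate([211, -599, 0]) {
  translate([0, 0, 365]) cube([358, 339, 40]);
  cube([46, 46, 365]);
  translate([312, 0, 0]) cube([46, 46, 365]);
  translate([0, 293, 0]) cube([46, 46, 365]);
  translate([312, 293, 0]) cube([46, 46, 365]);
}
translate([211, 1213, 0]) {
  translate([0, 0, 365]) cube([358, 339, 40]);
  cube([46, 46, 365]);
  translate([312, 0, 0]) cube([46, 46, 365]);
  translate([0, 293, 0]) cube([46, 46, 365]);
  translate([312, 293, 0]) cube([46, 46, 365]);
}
translate([1040, 307, 0]) {
  translate([0, 0, 365]) cube([358, 339, 40]);
  cube([46, 46, 365]);
  translate([312, 0, 0]) cube([46, 46, 365]);
  translate([0, 293, 0]) cube([46, 46, 365]);
  translate([312, 293, 0]) cube([46, 46, 365]);
}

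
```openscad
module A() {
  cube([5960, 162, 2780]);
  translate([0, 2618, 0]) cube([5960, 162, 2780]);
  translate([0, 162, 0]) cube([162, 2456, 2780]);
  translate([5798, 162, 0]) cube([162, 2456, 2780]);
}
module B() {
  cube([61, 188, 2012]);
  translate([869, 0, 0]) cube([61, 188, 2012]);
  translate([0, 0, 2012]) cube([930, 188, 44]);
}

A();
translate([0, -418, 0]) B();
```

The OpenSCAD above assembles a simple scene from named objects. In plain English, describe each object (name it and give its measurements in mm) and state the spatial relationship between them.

A is a box-shaped house frame (walls only): outside footprint 5960×2780 mm, wall height 2780 mm, wall thickness 162 mm. The two y-facing walls run the full x-width; the two x-facing walls fit between the inner faces of the y-facing walls.

B is a rectangular door frame: two vertical jambs of 61×188 mm section, 2012 mm tall, with a clear opening 808 mm wide between their inner faces. A header 44 mm tall and 188 mm deep lies on top of the jambs and spans the full outside width.

The door frame is on the floor beside the house frame on its −y side.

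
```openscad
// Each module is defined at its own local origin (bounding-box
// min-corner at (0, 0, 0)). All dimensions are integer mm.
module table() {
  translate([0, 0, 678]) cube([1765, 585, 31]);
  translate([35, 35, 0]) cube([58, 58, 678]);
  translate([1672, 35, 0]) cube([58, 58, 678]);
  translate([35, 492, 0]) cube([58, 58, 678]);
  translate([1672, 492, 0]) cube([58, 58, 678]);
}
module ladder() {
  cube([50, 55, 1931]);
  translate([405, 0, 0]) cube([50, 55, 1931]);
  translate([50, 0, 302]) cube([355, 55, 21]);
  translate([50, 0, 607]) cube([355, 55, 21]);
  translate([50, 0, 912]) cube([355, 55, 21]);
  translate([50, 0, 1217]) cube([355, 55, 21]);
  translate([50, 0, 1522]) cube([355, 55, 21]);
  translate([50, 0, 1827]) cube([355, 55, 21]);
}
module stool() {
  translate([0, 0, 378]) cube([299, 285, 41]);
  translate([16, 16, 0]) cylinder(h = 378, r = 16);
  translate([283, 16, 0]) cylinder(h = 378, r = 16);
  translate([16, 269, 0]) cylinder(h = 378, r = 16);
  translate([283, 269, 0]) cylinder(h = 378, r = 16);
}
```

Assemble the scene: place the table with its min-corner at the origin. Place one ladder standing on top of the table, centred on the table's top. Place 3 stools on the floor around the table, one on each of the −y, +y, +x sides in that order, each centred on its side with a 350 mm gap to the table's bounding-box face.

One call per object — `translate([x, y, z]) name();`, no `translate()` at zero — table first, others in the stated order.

table();
translate([655, 265, 709]) ladder();
translate([733, -635, 0]) stool();
translate([733, 935, 0]) stool();
translate([2115, 150, 0]) stool();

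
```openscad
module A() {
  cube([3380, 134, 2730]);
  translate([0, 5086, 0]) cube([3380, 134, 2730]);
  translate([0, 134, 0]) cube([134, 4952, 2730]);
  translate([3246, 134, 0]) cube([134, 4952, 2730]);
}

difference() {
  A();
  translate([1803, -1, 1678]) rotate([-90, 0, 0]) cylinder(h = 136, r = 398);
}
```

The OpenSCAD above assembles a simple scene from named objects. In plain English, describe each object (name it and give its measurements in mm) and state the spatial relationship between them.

A is a box-shaped house frame (walls only): outside footprint 3380×5220 mm, wall height 2730 mm, wall thickness 134 mm. The two y-facing walls run the full x-width; the two x-facing walls fit between the inner faces of the y-facing walls.

The house frame has a circular hole of radius 398 mm through its front wall, centred at (x = 1803, z = 1678).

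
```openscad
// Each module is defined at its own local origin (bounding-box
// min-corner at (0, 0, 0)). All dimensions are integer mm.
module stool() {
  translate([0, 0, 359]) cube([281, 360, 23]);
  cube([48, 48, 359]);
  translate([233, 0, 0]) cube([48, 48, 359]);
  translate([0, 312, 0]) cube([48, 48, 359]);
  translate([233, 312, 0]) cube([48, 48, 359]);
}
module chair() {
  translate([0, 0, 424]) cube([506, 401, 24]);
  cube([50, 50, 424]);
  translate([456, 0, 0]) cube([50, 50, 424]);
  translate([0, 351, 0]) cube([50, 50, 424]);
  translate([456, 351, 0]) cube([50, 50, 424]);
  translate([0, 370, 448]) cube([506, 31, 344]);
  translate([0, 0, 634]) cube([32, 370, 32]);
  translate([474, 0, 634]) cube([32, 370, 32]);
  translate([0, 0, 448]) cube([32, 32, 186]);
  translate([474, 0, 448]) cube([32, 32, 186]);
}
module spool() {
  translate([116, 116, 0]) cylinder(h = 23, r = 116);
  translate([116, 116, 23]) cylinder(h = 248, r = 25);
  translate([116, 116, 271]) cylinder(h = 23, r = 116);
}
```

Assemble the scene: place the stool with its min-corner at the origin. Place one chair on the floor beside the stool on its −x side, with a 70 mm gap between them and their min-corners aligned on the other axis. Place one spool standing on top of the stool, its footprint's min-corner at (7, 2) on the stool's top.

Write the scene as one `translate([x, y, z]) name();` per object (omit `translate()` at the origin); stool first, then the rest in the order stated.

stool();
translate([-576, 0, 0]) chair();
translate([7, 2, 382]) spool();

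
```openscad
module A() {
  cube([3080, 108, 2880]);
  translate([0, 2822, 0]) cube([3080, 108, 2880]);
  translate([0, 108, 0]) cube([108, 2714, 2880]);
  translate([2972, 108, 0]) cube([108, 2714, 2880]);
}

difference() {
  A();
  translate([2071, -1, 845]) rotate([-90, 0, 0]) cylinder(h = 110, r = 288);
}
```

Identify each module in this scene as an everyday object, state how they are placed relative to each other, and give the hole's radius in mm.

A is a house frame. The house frame has a circular hole through its front wall. The hole's radius is 288 mm.

The subtracted cylinder has r = 288 mm.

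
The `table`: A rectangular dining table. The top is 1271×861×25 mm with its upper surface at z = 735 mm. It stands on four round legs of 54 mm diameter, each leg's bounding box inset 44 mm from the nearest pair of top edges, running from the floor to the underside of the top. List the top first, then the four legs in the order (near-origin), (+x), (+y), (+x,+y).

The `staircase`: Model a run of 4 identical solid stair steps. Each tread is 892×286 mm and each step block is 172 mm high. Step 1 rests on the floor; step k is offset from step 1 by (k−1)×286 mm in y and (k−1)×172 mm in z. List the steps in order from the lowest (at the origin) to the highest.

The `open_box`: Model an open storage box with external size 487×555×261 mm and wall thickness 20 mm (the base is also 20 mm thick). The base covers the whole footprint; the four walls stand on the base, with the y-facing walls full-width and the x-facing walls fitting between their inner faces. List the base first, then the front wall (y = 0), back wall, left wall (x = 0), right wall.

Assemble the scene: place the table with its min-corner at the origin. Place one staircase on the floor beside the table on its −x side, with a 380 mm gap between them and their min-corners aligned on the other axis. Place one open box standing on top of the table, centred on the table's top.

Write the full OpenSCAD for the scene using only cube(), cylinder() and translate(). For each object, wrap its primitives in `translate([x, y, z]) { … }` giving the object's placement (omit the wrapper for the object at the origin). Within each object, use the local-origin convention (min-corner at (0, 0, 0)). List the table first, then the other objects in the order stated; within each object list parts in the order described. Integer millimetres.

translate([0, 0, 710]) cube([1271, 861, 25]);
translate([71, 71, 0]) cylinder(h = 710, r = 27);
translate([1200, 71, 0]) cylinder(h = 710, r = 27);
translate([71, 790, 0]) cylinder(h = 710, r = 27);
translate([1200, 790, 0]) cylinder(h = 710, r = 27);
translate([-1272, 0, 0]) {
  cube([892, 286, 172]);
  translate([0, 286, 172]) cube([892, 286, 172]);
  translate([0, 572, 344]) cube([892, 286, 172]);
  translate([0, 858, 516]) cube([892, 286, 172]);
}
translate([392, 153, 735]) {
  cube([487, 555, 20]);
  translate([0, 0, 20]) cube([487, 20, 241]);
  translate([0, 535, 20]) cube([487, 20, 241]);
  translate([0, 20, 20]) cube([20, 515, 241]);
  translate([467, 20, 20]) cube([20, 515, 241]);
}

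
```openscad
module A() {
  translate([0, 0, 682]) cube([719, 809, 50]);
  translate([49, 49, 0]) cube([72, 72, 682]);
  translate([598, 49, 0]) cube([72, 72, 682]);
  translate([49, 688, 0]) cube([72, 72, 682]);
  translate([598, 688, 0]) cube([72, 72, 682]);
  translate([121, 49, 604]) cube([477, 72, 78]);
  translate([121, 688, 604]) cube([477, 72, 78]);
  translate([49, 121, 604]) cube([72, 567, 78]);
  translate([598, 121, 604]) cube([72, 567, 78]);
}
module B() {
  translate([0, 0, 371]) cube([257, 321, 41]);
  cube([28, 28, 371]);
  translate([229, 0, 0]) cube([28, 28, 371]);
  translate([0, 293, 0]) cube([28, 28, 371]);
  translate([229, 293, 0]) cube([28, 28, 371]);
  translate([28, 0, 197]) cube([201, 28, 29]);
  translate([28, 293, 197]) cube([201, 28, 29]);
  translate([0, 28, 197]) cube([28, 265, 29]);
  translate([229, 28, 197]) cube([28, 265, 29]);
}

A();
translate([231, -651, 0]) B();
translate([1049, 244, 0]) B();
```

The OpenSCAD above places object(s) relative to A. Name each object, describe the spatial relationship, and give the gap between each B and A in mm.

A is a table. B is a stool. Two stools sit around the table at the −y, +x sides. The gap between each stool and the table is 330 mm.

Each stool's nearest face is 330 mm from the table's bounding box.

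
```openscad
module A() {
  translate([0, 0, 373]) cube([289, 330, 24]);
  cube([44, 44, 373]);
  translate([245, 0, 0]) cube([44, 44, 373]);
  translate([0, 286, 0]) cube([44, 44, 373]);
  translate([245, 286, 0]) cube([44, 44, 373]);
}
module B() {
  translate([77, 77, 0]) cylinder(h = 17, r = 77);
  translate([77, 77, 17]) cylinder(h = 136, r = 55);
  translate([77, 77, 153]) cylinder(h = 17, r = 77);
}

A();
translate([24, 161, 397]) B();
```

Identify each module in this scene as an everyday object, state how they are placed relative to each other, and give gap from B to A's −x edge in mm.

A is a stool. B is a spool. The spool is on top of the stool. The gap from the spool to the stool's −x edge is 24 mm.

The spool's min-x is at 24; the stool's min-x is 0; gap = 24 mm.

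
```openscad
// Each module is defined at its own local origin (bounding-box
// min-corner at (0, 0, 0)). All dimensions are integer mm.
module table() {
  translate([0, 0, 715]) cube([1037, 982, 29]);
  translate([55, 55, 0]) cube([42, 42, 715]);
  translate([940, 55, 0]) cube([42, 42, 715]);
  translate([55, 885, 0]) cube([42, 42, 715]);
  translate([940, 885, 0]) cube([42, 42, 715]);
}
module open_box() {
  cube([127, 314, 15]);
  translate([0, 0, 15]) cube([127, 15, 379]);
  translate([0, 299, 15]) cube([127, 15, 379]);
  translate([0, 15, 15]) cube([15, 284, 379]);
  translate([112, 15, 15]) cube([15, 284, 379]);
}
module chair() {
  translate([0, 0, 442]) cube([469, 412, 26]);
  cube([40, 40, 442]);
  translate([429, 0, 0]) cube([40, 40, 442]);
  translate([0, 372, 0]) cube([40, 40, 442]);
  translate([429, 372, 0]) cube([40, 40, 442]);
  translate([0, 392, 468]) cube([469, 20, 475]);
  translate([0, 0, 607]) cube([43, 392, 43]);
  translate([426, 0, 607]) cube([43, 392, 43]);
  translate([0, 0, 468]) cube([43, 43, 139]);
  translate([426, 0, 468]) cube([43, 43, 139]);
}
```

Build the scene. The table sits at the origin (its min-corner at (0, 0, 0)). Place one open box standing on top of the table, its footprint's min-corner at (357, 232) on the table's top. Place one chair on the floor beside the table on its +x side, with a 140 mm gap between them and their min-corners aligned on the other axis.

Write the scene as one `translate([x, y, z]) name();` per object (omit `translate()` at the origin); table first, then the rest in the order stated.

table();
translate([357, 232, 744]) open_box();
translate([1177, 0, 0]) chair();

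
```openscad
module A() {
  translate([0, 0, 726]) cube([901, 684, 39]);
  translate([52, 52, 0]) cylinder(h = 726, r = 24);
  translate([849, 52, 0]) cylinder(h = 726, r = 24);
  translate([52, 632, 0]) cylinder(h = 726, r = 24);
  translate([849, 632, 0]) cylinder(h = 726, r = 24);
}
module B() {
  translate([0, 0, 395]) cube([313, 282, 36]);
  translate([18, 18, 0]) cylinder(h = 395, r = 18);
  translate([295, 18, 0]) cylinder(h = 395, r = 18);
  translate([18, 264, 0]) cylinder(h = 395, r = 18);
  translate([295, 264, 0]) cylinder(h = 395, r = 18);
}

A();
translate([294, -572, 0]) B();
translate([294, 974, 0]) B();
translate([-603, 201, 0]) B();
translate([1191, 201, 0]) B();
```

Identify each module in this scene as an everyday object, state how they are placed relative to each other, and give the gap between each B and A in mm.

Each stool's nearest face is 290 mm from the table's bounding box.

A is a table. B is a stool. Four stools sit around the table at the −y, +y, −x, +x sides. The gap between each stool and the table is 290 mm.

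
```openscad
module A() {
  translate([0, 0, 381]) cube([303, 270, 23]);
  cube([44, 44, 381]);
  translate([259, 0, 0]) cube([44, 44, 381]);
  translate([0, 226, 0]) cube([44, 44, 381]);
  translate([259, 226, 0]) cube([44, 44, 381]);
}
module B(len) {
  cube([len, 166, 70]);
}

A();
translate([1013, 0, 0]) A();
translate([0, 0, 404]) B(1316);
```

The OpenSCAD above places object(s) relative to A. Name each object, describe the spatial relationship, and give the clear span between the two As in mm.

A is a stool. B is a beam. A beam spans the tops of two stools. The clear span between the two stools is 710 mm.

Second stool starts at x = 1013; first ends at x = 303; clear span = 1013 − 303 = 710 mm.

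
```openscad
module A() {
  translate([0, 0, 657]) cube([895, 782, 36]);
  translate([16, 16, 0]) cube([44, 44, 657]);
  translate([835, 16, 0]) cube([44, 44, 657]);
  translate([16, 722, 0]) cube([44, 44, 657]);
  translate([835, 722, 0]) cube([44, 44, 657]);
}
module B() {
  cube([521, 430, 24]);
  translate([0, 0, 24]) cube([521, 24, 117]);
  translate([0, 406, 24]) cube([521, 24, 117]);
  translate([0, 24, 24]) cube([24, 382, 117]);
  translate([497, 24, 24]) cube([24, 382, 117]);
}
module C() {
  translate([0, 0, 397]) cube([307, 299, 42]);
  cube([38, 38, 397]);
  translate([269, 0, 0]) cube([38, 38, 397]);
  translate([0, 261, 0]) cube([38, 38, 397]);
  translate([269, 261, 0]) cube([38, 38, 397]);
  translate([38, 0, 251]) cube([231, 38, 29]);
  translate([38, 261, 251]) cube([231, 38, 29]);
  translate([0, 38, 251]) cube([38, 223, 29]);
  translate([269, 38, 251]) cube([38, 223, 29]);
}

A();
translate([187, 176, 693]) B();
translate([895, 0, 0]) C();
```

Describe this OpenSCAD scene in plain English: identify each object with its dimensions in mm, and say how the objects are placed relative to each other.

A is a rectangular dining table. The top is 895×782×36 mm with its upper surface at z = 693 mm. It stands on four 44×44 mm square legs, each inset 16 mm from the nearest pair of top edges, running from the floor to the underside of the top.

B is an open-topped rectangular box: outside dimensions 521×430×141 mm, with a uniform wall and base thickness of 24 mm. The base is a full 521×430 slab on the floor; four walls sit on top of the base. The front and back walls (the −y and +y sides) span the full width; the two side walls fit between them.

C is a four-legged stool. The seat is a 307×299×42 mm slab whose top surface is at z = 439 mm; four square legs, each 38×38 mm in cross-section, run from the floor (z = 0) to the underside of the seat, each flush with a corner of the seat. Four stretchers, 38 mm wide and 29 mm tall, connect adjacent legs with their undersides at z = 251 mm, each running between the inner faces of the legs it joins and aligned with the legs' outer faces on the other axis.

The open box is on top of the table, centred. The stool is against the table's +x side, with their −y faces flush.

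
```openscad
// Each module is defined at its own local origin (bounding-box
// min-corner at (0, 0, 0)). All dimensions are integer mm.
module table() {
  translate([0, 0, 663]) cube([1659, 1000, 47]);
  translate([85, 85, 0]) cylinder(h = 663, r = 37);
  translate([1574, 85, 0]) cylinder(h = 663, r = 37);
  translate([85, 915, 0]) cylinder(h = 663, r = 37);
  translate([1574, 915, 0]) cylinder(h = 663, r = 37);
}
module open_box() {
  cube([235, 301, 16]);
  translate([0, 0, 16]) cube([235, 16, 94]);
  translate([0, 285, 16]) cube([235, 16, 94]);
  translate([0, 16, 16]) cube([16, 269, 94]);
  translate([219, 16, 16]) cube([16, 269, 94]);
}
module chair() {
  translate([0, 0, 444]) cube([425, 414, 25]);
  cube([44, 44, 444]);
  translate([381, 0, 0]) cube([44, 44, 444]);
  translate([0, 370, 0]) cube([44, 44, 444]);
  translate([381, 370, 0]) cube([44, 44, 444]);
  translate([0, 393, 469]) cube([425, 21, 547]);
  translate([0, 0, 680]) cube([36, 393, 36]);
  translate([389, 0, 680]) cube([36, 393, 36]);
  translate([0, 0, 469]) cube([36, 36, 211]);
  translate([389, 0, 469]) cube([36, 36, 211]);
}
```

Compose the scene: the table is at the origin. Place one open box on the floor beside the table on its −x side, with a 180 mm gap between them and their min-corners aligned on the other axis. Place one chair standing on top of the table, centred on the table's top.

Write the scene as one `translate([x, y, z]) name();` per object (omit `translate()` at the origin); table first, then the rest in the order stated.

table();
translate([-415, 0, 0]) open_box();
translate([617, 293, 710]) chair();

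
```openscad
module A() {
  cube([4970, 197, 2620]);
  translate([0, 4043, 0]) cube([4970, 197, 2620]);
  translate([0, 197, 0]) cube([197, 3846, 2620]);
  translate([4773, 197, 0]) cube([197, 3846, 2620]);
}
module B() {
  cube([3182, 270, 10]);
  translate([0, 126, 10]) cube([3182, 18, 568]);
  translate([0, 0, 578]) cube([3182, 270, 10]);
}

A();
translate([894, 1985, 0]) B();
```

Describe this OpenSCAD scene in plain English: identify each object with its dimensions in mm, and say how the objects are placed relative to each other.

A is the wall frame of a small rectangular building: four walls, each 2620 mm tall and 197 mm thick, enclosing a footprint 4970 mm (x) by 4240 mm (y) outside-to-outside, with no floor or roof. The front and back walls (the −y and +y sides) span the full width; the two side walls fit between them.

B is an I-beam lying along x, 3182 mm long. Overall section height 588 mm. Two flanges 270 mm wide (y) and 10 mm thick, one on the floor and one at the top; a web 18 mm thick runs between them, centred on the flange width.

The I-beam sits inside the house frame, centred.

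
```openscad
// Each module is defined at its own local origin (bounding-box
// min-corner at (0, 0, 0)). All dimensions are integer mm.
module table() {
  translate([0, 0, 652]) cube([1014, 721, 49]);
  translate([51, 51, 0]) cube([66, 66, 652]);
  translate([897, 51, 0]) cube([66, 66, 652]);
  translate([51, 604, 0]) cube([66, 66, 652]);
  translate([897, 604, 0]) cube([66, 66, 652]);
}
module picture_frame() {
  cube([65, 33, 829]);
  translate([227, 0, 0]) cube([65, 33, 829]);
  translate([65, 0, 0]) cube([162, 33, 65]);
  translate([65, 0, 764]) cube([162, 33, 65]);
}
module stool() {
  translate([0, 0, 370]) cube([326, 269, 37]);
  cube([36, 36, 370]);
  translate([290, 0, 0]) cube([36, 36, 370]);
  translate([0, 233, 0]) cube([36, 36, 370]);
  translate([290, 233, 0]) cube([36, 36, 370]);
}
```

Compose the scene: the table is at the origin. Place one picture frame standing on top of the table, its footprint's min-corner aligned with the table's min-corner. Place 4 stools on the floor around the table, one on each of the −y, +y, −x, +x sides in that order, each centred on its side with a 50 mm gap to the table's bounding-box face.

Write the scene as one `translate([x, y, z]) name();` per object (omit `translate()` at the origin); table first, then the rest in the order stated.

table();
translate([0, 0, 701]) picture_frame();
translate([344, -319, 0]) stool();
translate([344, 771, 0]) stool();
translate([-376, 226, 0]) stool();
translate([1064, 226, 0]) stool();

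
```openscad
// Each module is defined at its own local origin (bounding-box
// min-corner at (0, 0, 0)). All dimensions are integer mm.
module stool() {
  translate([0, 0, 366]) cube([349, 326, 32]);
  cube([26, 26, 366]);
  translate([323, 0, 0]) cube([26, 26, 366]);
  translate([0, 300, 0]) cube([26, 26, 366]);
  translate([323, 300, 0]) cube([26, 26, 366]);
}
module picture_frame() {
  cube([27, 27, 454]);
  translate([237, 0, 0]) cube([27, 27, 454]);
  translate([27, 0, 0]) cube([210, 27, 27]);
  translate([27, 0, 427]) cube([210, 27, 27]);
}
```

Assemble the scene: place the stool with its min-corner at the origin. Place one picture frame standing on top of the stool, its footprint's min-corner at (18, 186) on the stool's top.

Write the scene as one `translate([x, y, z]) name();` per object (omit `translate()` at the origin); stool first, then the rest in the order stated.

stool();
translate([18, 186, 398]) picture_frame();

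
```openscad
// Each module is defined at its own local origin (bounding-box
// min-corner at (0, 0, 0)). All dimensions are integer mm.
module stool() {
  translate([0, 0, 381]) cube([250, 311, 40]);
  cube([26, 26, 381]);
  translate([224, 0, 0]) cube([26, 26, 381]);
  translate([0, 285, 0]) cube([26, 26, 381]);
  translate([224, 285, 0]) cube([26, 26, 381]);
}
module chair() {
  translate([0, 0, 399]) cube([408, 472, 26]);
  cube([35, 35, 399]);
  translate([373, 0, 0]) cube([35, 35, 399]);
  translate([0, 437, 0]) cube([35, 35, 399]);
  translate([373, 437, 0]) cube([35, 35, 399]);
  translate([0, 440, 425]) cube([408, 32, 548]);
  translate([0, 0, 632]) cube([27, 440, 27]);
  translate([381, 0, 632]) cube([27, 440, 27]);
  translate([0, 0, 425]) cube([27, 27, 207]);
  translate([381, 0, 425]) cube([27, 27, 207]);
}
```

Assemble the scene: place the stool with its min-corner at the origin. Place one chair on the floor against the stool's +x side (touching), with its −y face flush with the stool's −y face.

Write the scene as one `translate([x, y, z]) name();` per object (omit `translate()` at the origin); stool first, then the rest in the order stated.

stool();
translate([250, 0, 0]) chair();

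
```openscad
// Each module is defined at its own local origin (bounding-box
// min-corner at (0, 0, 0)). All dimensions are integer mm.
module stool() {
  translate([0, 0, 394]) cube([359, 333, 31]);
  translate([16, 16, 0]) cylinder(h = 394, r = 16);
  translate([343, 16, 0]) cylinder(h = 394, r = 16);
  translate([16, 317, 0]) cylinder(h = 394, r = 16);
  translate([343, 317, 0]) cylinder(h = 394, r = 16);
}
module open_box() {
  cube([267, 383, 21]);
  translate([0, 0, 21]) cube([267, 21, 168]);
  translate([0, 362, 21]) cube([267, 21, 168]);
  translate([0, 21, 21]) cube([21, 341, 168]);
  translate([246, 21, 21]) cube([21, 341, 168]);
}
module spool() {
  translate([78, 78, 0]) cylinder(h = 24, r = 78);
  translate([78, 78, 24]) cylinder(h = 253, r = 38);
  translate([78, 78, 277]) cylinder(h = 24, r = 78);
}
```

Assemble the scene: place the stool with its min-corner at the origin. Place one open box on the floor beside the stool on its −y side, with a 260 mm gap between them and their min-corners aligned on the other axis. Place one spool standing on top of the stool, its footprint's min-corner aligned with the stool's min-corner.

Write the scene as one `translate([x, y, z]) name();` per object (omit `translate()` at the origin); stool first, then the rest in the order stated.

stool();
translate([0, -643, 0]) open_box();
translate([0, 0, 425]) spool();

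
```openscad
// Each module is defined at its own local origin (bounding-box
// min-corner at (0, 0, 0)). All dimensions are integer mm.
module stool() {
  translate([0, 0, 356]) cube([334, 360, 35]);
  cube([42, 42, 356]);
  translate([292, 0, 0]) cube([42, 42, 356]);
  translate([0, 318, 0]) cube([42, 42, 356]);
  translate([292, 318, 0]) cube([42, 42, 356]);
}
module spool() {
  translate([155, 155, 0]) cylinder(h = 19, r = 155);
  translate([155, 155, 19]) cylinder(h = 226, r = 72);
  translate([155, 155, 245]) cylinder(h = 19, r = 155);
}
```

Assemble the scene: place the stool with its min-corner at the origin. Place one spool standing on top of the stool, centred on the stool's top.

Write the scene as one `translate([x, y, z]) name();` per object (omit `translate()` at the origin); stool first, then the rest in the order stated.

stool();
translate([12, 25, 391]) spool();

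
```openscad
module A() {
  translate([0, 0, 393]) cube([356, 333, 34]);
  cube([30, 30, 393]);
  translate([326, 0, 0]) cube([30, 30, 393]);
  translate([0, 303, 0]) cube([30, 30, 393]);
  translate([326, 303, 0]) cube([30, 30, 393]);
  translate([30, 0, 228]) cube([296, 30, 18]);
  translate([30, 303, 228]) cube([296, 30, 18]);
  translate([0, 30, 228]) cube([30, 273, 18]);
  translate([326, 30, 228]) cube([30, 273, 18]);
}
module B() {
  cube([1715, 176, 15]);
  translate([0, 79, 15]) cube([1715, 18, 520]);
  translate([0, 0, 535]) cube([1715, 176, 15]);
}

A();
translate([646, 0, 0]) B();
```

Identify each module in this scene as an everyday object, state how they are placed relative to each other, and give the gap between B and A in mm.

A is a stool. B is an I-beam. The I-beam is on the floor beside the stool on its +x side. The gap between the I-beam and the stool is 290 mm.

The I-beam's nearest face is 290 mm from the stool's +x face.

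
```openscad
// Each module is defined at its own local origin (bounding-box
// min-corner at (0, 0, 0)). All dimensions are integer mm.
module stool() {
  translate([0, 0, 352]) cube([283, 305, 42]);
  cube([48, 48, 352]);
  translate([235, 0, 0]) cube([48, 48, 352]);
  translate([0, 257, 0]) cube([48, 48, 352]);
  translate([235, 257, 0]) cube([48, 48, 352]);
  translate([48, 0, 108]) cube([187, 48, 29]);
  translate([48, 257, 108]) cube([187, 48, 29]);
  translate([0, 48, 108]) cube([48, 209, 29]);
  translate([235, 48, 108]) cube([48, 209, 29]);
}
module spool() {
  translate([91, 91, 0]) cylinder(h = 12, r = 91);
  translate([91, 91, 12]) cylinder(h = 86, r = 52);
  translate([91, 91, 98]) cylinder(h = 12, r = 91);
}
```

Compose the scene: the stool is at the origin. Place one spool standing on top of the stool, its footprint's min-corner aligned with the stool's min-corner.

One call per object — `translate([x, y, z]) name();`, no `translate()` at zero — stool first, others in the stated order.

stool();
translate([0, 0, 394]) spool();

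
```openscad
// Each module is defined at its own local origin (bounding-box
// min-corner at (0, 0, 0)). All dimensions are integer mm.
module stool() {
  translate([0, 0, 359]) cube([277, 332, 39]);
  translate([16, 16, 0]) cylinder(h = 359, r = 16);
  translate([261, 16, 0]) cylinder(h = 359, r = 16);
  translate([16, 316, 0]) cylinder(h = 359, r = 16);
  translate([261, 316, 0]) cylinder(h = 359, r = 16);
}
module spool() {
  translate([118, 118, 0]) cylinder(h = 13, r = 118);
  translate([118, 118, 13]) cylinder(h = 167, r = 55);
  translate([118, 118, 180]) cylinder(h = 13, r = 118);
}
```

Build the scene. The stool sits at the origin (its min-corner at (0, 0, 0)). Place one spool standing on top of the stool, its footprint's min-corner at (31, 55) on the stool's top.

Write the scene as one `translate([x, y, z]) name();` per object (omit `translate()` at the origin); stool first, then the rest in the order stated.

stool();
translate([31, 55, 398]) spool();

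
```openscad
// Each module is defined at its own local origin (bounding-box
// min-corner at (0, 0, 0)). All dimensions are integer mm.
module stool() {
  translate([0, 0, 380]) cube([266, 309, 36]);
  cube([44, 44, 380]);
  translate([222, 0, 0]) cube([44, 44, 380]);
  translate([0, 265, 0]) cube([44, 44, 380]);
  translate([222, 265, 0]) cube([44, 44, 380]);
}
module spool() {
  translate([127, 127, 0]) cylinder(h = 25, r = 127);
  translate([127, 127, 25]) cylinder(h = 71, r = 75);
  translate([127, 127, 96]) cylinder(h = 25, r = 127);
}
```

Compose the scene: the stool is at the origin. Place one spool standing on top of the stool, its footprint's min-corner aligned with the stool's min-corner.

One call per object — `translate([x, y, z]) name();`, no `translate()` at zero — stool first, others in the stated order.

stool();
translate([0, 0, 416]) spool();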